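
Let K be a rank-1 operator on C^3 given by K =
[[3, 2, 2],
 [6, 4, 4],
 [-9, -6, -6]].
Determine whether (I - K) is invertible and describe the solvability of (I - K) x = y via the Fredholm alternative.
(I - K) is singular (det(I - K) = 0, i.e. 1 ∈ sigma(K)). (I - K) x = y is solvable iff y ⊥ ker((I - K)^*) = span{(-3, -2, -2)}, i.e. iff -3y_1 - 2y_2 - 2y_3 = 0. When solvable, the solutions are x = y + c·(-1, -2, 3), c arbitrary (ker(I - K) = span{(-1, -2, 3)}, dimension 1).

K has rank 1, so it is an outer product K = u v^T: every row of K is a multiple of one row vector. Reading off the entries, u = (-1, -2, 3) and v = (-3, -2, -2) (row i of K equals u_i·v^T). A rank-one matrix u v^T satisfies K u = u (v·u) and kills the (2)-dimensional subspace v^⊥, so its characteristic polynomial is lambda^2 (lambda - v·u) with v·u = tr K = 1. Hence the eigenvalues of I - K are 1 (multiplicity 2) and 1 - (1) = 0, so det(I - K) = 0. (Direct check: I - K =
[[-2, -2, -2],
 [-6, -3, -4],
 [9, 6, 7]]
has determinant 0.) So 1 is an eigenvalue of K and (I - K) is not invertible. The finite-dimensional Fredholm alternative says: either (I - K) is invertible, or ker(I - K) ≠ {0} and then range(I - K) = ker((I - K)^*)^⊥, with dim ker(I - K) = dim ker((I - K)^*). We are in the second case, so we need both kernels. Kernel of I - K: (I - K) u = u - u (v·u) = u - u = 0, so ker(I - K) = span{u} = span{(-1, -2, 3)} (it is exactly 1-dimensional because rank(I - K) = 2). Kernel of the adjoint: K is real, so (I - K)^* = I - K^T = I - v u^T, and (I - v u^T) v = v - v (u·v) = 0; hence ker((I - K)^*) = span{v} = span{(-3, -2, -2)}. Therefore (I - K) x = y is solvable iff <y, v> = 0, i.e. iff -3y_1 - 2y_2 - 2y_3 = 0. When this holds, K y = u (v·y) = 0, so (I - K) y = y and x = y is a particular solution; the full solution set is the line x = y + c·u = y + c·(-1, -2, 3), c ∈ C.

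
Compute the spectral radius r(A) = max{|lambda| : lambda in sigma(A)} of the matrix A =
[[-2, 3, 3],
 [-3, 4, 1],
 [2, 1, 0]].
r(A) ≈ 2.9381

The eigenvalues of A are the roots of its characteristic polynomial. With M = A (coefficients from the trace, the sum of principal 2x2 minors, and det A):
  p(λ) = det(λ I - M) = λ^3 - 2λ^2 - 6λ + 25.
No integer candidate from the rational root theorem (±divisors of 25) is a root, so the roots are irrational. The cubic discriminant is Δ = -9667 < 0, so there is one real root and a complex-conjugate pair. p(-3) = -2 and p(-2) = 21 have opposite signs, so a root lies in (-3, -2); Newton's method refines it to λ ≈ -2.9381. Dividing out (λ - (-2.9381)) leaves approximately λ^2 - 4.9381λ + 8.5088. For λ^2 - 4.9381λ + 8.5088 the discriminant is -9.6502. It is negative, so the remaining roots are the complex-conjugate pair λ ≈ 2.4691 ± 1.5532i. Their product equals the constant term, so |λ|^2 ≈ 8.5088 and |λ| ≈ 2.917.
Thus the eigenvalues (to 4 decimals) are -2.9381 (modulus 2.9381); 2.4691 ± 1.5532i (modulus 2.917). The spectral radius is the largest modulus: r(A) ≈ 2.9381. (Cross-check: r(A) ≤ ||A||_2 ≈ 6.7239; equality holds whenever A is normal, though it can also hold for some non-normal A.)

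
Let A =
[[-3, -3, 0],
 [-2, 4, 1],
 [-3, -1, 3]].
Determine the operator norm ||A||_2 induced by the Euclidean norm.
||A||_2 ≈ 5.5274 (= sqrt(largest eigenvalue of A^T A))

||A||_2 = sigma_max(A) = sqrt(lambda_max(A^T A)). Form the symmetric matrix M = A^T A =
[[22, 4, -11],
 [4, 26, 1],
 [-11, 1, 10]].
Its characteristic polynomial (trace, sum of principal 2x2 minors, determinant of M give the coefficients) is
  p(λ) = det(λ I - M) = λ^3 - 58λ^2 + 914λ - 2304.
No integer candidate from the rational root theorem (±divisors of 2304) is a root, so the roots are irrational. The cubic discriminant is Δ = 13098608 > 0, so there are three distinct real roots. p(3) = -57 and p(4) = 488 have opposite signs, so a root lies in (3, 4); Newton's method refines it to λ ≈ 3.0969. p(24) = 48 and p(25) = -79 have opposite signs, so a root lies in (24, 25); Newton's method refines it to λ ≈ 24.3504. p(30) = -84 and p(31) = 83 have opposite signs, so a root lies in (30, 31); Newton's method refines it to λ ≈ 30.5527. Check (Vieta): the three roots sum to 58, matching tr M = 58.
So the eigenvalues of A^T A are ≈ 3.0969, 24.3504, 30.5527 (all ≥ 0, as they must be for A^T A). The largest is λ_max ≈ 30.5527, hence ||A||_2 = sqrt(λ_max) ≈ 5.5274.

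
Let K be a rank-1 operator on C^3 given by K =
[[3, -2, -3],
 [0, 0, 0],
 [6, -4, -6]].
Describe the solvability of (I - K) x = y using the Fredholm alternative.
(I - K) is invertible (det(I - K) = 4 ≠ 0), so for every y in C^3 the equation (I - K) x = y has a unique solution.

K has rank 1, so it is an outer product K = u v^T: every row of K is a multiple of one row vector. Reading off the entries, u = (1, 0, 2) and v = (3, -2, -3) (row i of K equals u_i·v^T). A rank-one matrix u v^T satisfies K u = u (v·u) and kills the (2)-dimensional subspace v^⊥, so its characteristic polynomial is lambda^2 (lambda - v·u) with v·u = tr K = -3. Hence the eigenvalues of I - K are 1 (multiplicity 2) and 1 - (-3) = 4, so det(I - K) = 4. (Direct check: I - K =
[[-2, 2, 3],
 [0, 1, 0],
 [-6, 4, 7]]
has determinant 4.) The finite-dimensional Fredholm alternative says: either (I - K) is invertible, or ker(I - K) ≠ {0} and then range(I - K) = ker((I - K)^*)^⊥, with dim ker(I - K) = dim ker((I - K)^*). Since det(I - K) ≠ 0, 1 is not an eigenvalue of K and ker(I - K) = {0}, so we are in the first case: for every y there is a unique x = (I - K)^(-1) y. Explicitly, by the Sherman–Morrison formula, (I - u v^T)^(-1) = I + u v^T/(1 - v·u), i.e. (I - K)^(-1) = I + K/(4).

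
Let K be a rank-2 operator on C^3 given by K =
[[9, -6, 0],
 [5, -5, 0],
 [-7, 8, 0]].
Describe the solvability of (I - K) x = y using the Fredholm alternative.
(I - K) is invertible (det(I - K) = -18 ≠ 0), so for every y in C^3 the equation (I - K) x = y has a unique solution.

K has rank 2 and factors as K = U V^T = u1 v1^T + u2 v2^T with u1 = (0, 1, -2), v1 = (2, -3, 0), u2 = (3, 1, -1), v2 = (3, -2, 0) (multiplying out reproduces the displayed K). The nonzero eigenvalues of U V^T coincide with those of the 2 x 2 matrix G = V^T U = [[v1·u1, v1·u2], [v2·u1, v2·u2]] = [[-3, 3], [-2, 7]], and by the Sylvester determinant identity det(I_3 - U V^T) = det(I_2 - V^T U) = det([[4, -3], [2, -6]]) = (4)(-6) - (-3)(2) = -18. (Direct check: I - K =
[[-8, 6, 0],
 [-5, 6, 0],
 [7, -8, 1]]
has determinant -18.) The finite-dimensional Fredholm alternative says: either (I - K) is invertible, or ker(I - K) ≠ {0} and then range(I - K) = ker((I - K)^*)^⊥, with dim ker(I - K) = dim ker((I - K)^*). Since det(I - K) ≠ 0, 1 is not an eigenvalue of K and ker(I - K) = {0}, so we are in the first case: for every y there is a unique x = (I - K)^(-1) y. (Explicitly, by the Woodbury identity, (I - U V^T)^(-1) = I + U (I_2 - G)^(-1) V^T.)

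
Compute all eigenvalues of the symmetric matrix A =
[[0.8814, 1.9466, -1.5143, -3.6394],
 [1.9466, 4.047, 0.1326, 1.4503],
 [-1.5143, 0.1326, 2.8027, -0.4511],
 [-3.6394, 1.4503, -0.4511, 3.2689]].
sigma(A) ≈ {-3, 3, 5, 6}

A is real symmetric, so its spectrum consists of real eigenvalues. Expanding the characteristic polynomial of the displayed matrix gives
  det(λ I - A) = p(λ) = λ^4 + (-11)λ^3 + (21)λ^2 + (99)λ + (-270).
Solving p(λ) = 0 yields eigenvalues ≈ -3, 3, 5, 6. (A is shown rounded to 4 decimals, so these recover the underlying integer eigenvalues to within that precision.)
Verification: the trace of A = 11 equals the sum of eigenvalues 11, and det(A) ≈ -269.9997 matches the eigenvalue product -270.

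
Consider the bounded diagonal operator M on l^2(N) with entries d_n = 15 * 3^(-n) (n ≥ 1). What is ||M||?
||M|| = 5 (attained at n = 1)

For M diagonal, ||M|| = sup_n |d_n|. The sequence d_n = 15 * 3^(-n) is positive and strictly decreasing (ratio 3^(-1) < 1), so the supremum is d_1 = 15/3 = 5. Hence ||M|| = 5.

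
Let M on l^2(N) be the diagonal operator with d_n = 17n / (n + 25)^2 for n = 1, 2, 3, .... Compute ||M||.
||M|| = 17/100 (attained at n = 25)

For M diagonal, ||M|| = sup_n |d_n|. Treat f(x) = 17x / (x + 25)^2 for real x > 0. By the quotient rule, f'(x) = 17(25 - x)/(x + 25)^3, which is positive for x < 25 and negative for x > 25. So f has a unique maximum at x = 25, and since 25 is a positive integer, the supremum over n ≥ 1 is attained at n = 25: d_25 = 17·25/(25 + 25)^2 = 17·25/2500 = 17/100. Hence ||M|| = 17/100.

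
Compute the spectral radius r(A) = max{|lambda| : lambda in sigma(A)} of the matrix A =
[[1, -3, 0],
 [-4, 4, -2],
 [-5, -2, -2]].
r(A) ≈ 6.1159

The eigenvalues of A are the roots of its characteristic polynomial. With M = A (coefficients from the trace, the sum of principal 2x2 minors, and det A):
  p(λ) = det(λ I - M) = λ^3 - 3λ^2 - 22λ + 18.
No integer candidate from the rational root theorem (±divisors of 18) is a root, so the roots are irrational. The cubic discriminant is Δ = 61528 > 0, so there are three distinct real roots. p(-4) = -6 and p(-3) = 30 have opposite signs, so a root lies in (-4, -3); Newton's method refines it to λ ≈ -3.8754. p(0) = 18 and p(1) = -6 have opposite signs, so a root lies in (0, 1); Newton's method refines it to λ ≈ 0.7594. p(6) = -6 and p(7) = 60 have opposite signs, so a root lies in (6, 7); Newton's method refines it to λ ≈ 6.1159. Check (Vieta): the three roots sum to 3, matching tr M = 3.
Thus the eigenvalues (to 4 decimals) are -3.8754 (modulus 3.8754); 0.7594 (modulus 0.7594); 6.1159 (modulus 6.1159). The spectral radius is the largest modulus: r(A) ≈ 6.1159. (Cross-check: r(A) ≤ ||A||_2 ≈ 7.3272; equality holds whenever A is normal, though it can also hold for some non-normal A.)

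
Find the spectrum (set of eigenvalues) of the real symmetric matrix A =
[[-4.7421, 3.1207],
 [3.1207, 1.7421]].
sigma(A) ≈ {-6, 3}

A is real symmetric, so its spectrum consists of real eigenvalues. Expanding the characteristic polynomial of the displayed matrix gives
  det(λ I - A) = p(λ) = λ^2 + (3)λ + (-18).
Solving p(λ) = 0 yields eigenvalues ≈ -6, 3. (A is shown rounded to 4 decimals, so these recover the underlying integer eigenvalues to within that precision.)
Verification: the trace of A = -3 equals the sum of eigenvalues -3, and det(A) ≈ -18.0000 matches the eigenvalue product -18.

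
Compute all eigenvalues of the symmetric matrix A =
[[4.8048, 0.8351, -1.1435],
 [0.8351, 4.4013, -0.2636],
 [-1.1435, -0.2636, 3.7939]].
sigma(A) ≈ {3, 4, 6}

A is real symmetric, so its spectrum consists of real eigenvalues. Expanding the characteristic polynomial of the displayed matrix gives
  det(λ I - A) = p(λ) = λ^3 + (-13)λ^2 + (54)λ + (-72).
Solving p(λ) = 0 yields eigenvalues ≈ 3, 4, 6. (A is shown rounded to 4 decimals, so these recover the underlying integer eigenvalues to within that precision.)
Verification: the trace of A = 13 equals the sum of eigenvalues 13, and det(A) ≈ 71.9996 matches the eigenvalue product 72.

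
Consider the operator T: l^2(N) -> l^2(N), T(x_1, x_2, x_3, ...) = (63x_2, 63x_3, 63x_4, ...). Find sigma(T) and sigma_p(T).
sigma(T) = closed disk {z in C : |z| ≤ 63}; sigma_p(T) = open disk {z in C : |z| < 63}

Note T = 63·V where V is the unit left shift (V x)_k = x_{k+1}; so sigma(T) = 63·sigma(V) and ||T|| = 63||V||. ||T x||^2 = 3969sum_{k≥2} |x_k|^2 ≤ 3969||x||^2, with equality on {x : x_1 = 0}, so ||T|| = 63. For any lambda with |lambda| < 63, set r = lambda/63 (|r| < 1); the vector x = (1, r, r^2, ...) is in l^2 and satisfies T x = 63(r, r^2, ...) = lambda x, so lambda is an eigenvalue. On the boundary |lambda| = 63 the geometric series diverges, so no l^2 eigenvector exists, but these lambda lie in the approximate point spectrum. Hence sigma(T) is the closed disk of radius 63 and sigma_p(T) is the open disk.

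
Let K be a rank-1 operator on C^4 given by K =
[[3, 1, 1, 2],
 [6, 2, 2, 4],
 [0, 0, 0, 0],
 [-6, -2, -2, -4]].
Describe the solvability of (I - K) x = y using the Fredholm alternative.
(I - K) is singular (det(I - K) = 0, i.e. 1 ∈ sigma(K)). (I - K) x = y is solvable iff y ⊥ ker((I - K)^*) = span{(3, 1, 1, 2)}, i.e. iff 3y_1 + y_2 + y_3 + 2y_4 = 0. When solvable, the solutions are x = y + c·(1, 2, 0, -2), c arbitrary (ker(I - K) = span{(1, 2, 0, -2)}, dimension 1).

K has rank 1, so it is an outer product K = u v^T: every row of K is a multiple of one row vector. Reading off the entries, u = (1, 2, 0, -2) and v = (3, 1, 1, 2) (row i of K equals u_i·v^T). A rank-one matrix u v^T satisfies K u = u (v·u) and kills the (3)-dimensional subspace v^⊥, so its characteristic polynomial is lambda^3 (lambda - v·u) with v·u = tr K = 1. Hence the eigenvalues of I - K are 1 (multiplicity 3) and 1 - (1) = 0, so det(I - K) = 0. (Direct check: I - K =
[[-2, -1, -1, -2],
 [-6, -1, -2, -4],
 [0, 0, 1, 0],
 [6, 2, 2, 5]]
has determinant 0.) So 1 is an eigenvalue of K and (I - K) is not invertible. The finite-dimensional Fredholm alternative says: either (I - K) is invertible, or ker(I - K) ≠ {0} and then range(I - K) = ker((I - K)^*)^⊥, with dim ker(I - K) = dim ker((I - K)^*). We are in the second case, so we need both kernels. Kernel of I - K: (I - K) u = u - u (v·u) = u - u = 0, so ker(I - K) = span{u} = span{(1, 2, 0, -2)} (it is exactly 1-dimensional because rank(I - K) = 3). Kernel of the adjoint: K is real, so (I - K)^* = I - K^T = I - v u^T, and (I - v u^T) v = v - v (u·v) = 0; hence ker((I - K)^*) = span{v} = span{(3, 1, 1, 2)}. Therefore (I - K) x = y is solvable iff <y, v> = 0, i.e. iff 3y_1 + y_2 + y_3 + 2y_4 = 0. When this holds, K y = u (v·y) = 0, so (I - K) y = y and x = y is a particular solution; the full solution set is the line x = y + c·u = y + c·(1, 2, 0, -2), c ∈ C.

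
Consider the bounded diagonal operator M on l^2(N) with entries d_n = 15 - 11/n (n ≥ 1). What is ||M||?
||M|| = 15

For a diagonal operator on l^2 with entries d_n, ||M|| = sup_n |d_n|. Here d_1 = 4, d_2 = 19/2, ..., and d_n = 15 - 11/n increases monotonically toward 15. All terms lie in [4, 15), so |d_n| = d_n and the supremum is the limit 15, which is not attained by any individual d_n. Hence ||M|| = 15.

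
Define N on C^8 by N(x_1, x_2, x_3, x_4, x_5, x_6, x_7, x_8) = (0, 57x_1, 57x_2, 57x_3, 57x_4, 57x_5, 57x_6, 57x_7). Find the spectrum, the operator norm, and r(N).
sigma(N) = {0}; ||N|| = 57; r(N) = 0. (N is nilpotent with N^8 = 0.)

On C^8, N is a strictly lower-triangular matrix with 57 on the subdiagonal and zeros elsewhere, so its characteristic polynomial is lambda^8 and every eigenvalue is 0: sigma(N) = {0}. For the operator norm, N e_i = 57e_{i+1} for i = 1, ..., 7 and N e_8 = 0, so the singular values of N are 57 (with multiplicity 7) and 0; hence ||N|| = 57. The spectral radius r(N) = max|lambda| = 0. Note ||N|| > r(N) — characteristic of non-normal nilpotent operators. Indeed N^8 = 0.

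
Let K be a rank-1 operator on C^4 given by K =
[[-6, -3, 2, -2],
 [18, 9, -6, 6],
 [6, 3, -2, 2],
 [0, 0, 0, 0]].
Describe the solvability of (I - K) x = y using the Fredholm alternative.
(I - K) is singular (det(I - K) = 0, i.e. 1 ∈ sigma(K)). (I - K) x = y is solvable iff y ⊥ ker((I - K)^*) = span{(-6, -3, 2, -2)}, i.e. iff -6y_1 - 3y_2 + 2y_3 - 2y_4 = 0. When solvable, the solutions are x = y + c·(1, -3, -1, 0), c arbitrary (ker(I - K) = span{(1, -3, -1, 0)}, dimension 1).

K has rank 1, so it is an outer product K = u v^T: every row of K is a multiple of one row vector. Reading off the entries, u = (1, -3, -1, 0) and v = (-6, -3, 2, -2) (row i of K equals u_i·v^T). A rank-one matrix u v^T satisfies K u = u (v·u) and kills the (3)-dimensional subspace v^⊥, so its characteristic polynomial is lambda^3 (lambda - v·u) with v·u = tr K = 1. Hence the eigenvalues of I - K are 1 (multiplicity 3) and 1 - (1) = 0, so det(I - K) = 0. (Direct check: I - K =
[[7, 3, -2, 2],
 [-18, -8, 6, -6],
 [-6, -3, 3, -2],
 [0, 0, 0, 1]]
has determinant 0.) So 1 is an eigenvalue of K and (I - K) is not invertible. The finite-dimensional Fredholm alternative says: either (I - K) is invertible, or ker(I - K) ≠ {0} and then range(I - K) = ker((I - K)^*)^⊥, with dim ker(I - K) = dim ker((I - K)^*). We are in the second case, so we need both kernels. Kernel of I - K: (I - K) u = u - u (v·u) = u - u = 0, so ker(I - K) = span{u} = span{(1, -3, -1, 0)} (it is exactly 1-dimensional because rank(I - K) = 3). Kernel of the adjoint: K is real, so (I - K)^* = I - K^T = I - v u^T, and (I - v u^T) v = v - v (u·v) = 0; hence ker((I - K)^*) = span{v} = span{(-6, -3, 2, -2)}. Therefore (I - K) x = y is solvable iff <y, v> = 0, i.e. iff -6y_1 - 3y_2 + 2y_3 - 2y_4 = 0. When this holds, K y = u (v·y) = 0, so (I - K) y = y and x = y is a particular solution; the full solution set is the line x = y + c·u = y + c·(1, -3, -1, 0), c ∈ C.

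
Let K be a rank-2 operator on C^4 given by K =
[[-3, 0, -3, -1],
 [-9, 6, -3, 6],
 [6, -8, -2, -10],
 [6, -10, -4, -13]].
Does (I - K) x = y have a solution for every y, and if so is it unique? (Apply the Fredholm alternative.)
(I - K) is invertible (det(I - K) = -4 ≠ 0), so for every y in C^4 the equation (I - K) x = y has a unique solution.

K has rank 2 and factors as K = U V^T = u1 v1^T + u2 v2^T with u1 = (-1, 0, -2, -3), v1 = (0, 2, 2, 3), u2 = (1, 3, -2, -2), v2 = (-3, 2, -1, 2) (multiplying out reproduces the displayed K). The nonzero eigenvalues of U V^T coincide with those of the 2 x 2 matrix G = V^T U = [[v1·u1, v1·u2], [v2·u1, v2·u2]] = [[-13, -4], [-1, 1]], and by the Sylvester determinant identity det(I_4 - U V^T) = det(I_2 - V^T U) = det([[14, 4], [1, 0]]) = (14)(0) - (4)(1) = -4. (Direct check: I - K =
[[4, 0, 3, 1],
 [9, -5, 3, -6],
 [-6, 8, 3, 10],
 [-6, 10, 4, 14]]
has determinant -4.) The finite-dimensional Fredholm alternative says: either (I - K) is invertible, or ker(I - K) ≠ {0} and then range(I - K) = ker((I - K)^*)^⊥, with dim ker(I - K) = dim ker((I - K)^*). Since det(I - K) ≠ 0, 1 is not an eigenvalue of K and ker(I - K) = {0}, so we are in the first case: for every y there is a unique x = (I - K)^(-1) y. (Explicitly, by the Woodbury identity, (I - U V^T)^(-1) = I + U (I_2 - G)^(-1) V^T.)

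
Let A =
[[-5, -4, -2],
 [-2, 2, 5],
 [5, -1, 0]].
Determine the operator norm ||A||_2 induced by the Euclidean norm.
||A||_2 ≈ 7.6519 (= sqrt(largest eigenvalue of A^T A))

||A||_2 = sigma_max(A) = sqrt(lambda_max(A^T A)). Form the symmetric matrix M = A^T A =
[[54, 11, 0],
 [11, 21, 18],
 [0, 18, 29]].
Its characteristic polynomial (trace, sum of principal 2x2 minors, determinant of M give the coefficients) is
  p(λ) = det(λ I - M) = λ^3 - 104λ^2 + 2864λ - 11881.
No integer candidate from the rational root theorem (±divisors of 11881) is a root, so the roots are irrational. The cubic discriminant is Δ = 1179983925 > 0, so there are three distinct real roots. p(5) = -36 and p(6) = 1775 have opposite signs, so a root lies in (5, 6); Newton's method refines it to λ ≈ 5.019. p(40) = 279 and p(41) = -360 have opposite signs, so a root lies in (40, 41); Newton's method refines it to λ ≈ 40.4299. p(58) = -513 and p(59) = 450 have opposite signs, so a root lies in (58, 59); Newton's method refines it to λ ≈ 58.5511. Check (Vieta): the three roots sum to 104, matching tr M = 104.
So the eigenvalues of A^T A are ≈ 5.019, 40.4299, 58.5511 (all ≥ 0, as they must be for A^T A). The largest is λ_max ≈ 58.5511, hence ||A||_2 = sqrt(λ_max) ≈ 7.6519.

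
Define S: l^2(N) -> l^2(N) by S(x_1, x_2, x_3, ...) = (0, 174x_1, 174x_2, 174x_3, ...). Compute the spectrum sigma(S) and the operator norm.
sigma(S) = closed disk {z in C : |z| ≤ 174}; ||S|| = 174

Note S = 174·U where U is the unit right shift (U x)_k = x_{k-1} (with x_0 := 0); so ||S|| = 174||U|| and sigma(S) = 174·sigma(U). ||S x||^2 = sum_{k≥1} |174x_k|^2 = 30276||x||^2, so ||S|| = 174 and sigma(S) ⊂ {|z| ≤ 174}. For any |lambda| < 174, the equation (S - lambda I) x = 0 forces x_1 = 0, then 174x_k = lambda x_{k+1} ⇒ x = 0, so S has no eigenvalues. But (S - lambda I) is not surjective for |lambda| < 174: solving (S - lambda I) x = e_1 would require x_n proportional to (lambda/174)^(-n), which is not in l^2. So every |lambda| < 174 lies in the residual spectrum. The boundary |lambda| = 174 is in the approximate point spectrum (the spectrum is closed). Hence sigma(S) is the closed disk of radius 174.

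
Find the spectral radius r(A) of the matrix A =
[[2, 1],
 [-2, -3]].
r(A) = (1 + sqrt(17))/2 ≈ 2.5616

The eigenvalues of A are the roots of its characteristic polynomial. With M = A (coefficients from the trace and determinant):
  p(λ) = det(λ I - M) = λ^2 + λ - 4.
For λ^2 + λ - 4 the discriminant is 17. It is nonnegative but not a perfect square, so the roots are real and irrational: λ = (-1 ± sqrt(17))/2 ≈ 1.5616, -2.5616.
Thus the eigenvalues (to 4 decimals) are 1.5616 (modulus 1.5616); -2.5616 (modulus 2.5616). The spectral radius is the largest modulus: r(A) = (1 + sqrt(17))/2 ≈ 2.5616. (Cross-check: r(A) ≤ ||A||_2 ≈ 4.1306; equality holds whenever A is normal, though it can also hold for some non-normal A.)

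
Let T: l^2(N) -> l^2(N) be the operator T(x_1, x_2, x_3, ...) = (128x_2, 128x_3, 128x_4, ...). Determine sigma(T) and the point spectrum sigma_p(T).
sigma(T) = closed disk {z in C : |z| ≤ 128}; sigma_p(T) = open disk {z in C : |z| < 128}

Note T = 128·V where V is the unit left shift (V x)_k = x_{k+1}; so sigma(T) = 128·sigma(V) and ||T|| = 128||V||. ||T x||^2 = 16384sum_{k≥2} |x_k|^2 ≤ 16384||x||^2, with equality on {x : x_1 = 0}, so ||T|| = 128. For any lambda with |lambda| < 128, set r = lambda/128 (|r| < 1); the vector x = (1, r, r^2, ...) is in l^2 and satisfies T x = 128(r, r^2, ...) = lambda x, so lambda is an eigenvalue. On the boundary |lambda| = 128 the geometric series diverges, so no l^2 eigenvector exists, but these lambda lie in the approximate point spectrum. Hence sigma(T) is the closed disk of radius 128 and sigma_p(T) is the open disk.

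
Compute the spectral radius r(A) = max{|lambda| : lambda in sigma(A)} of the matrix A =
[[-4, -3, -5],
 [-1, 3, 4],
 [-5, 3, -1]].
r(A) ≈ 7.6124

The eigenvalues of A are the roots of its characteristic polynomial. With M = A (coefficients from the trace, the sum of principal 2x2 minors, and det A):
  p(λ) = det(λ I - M) = λ^3 + 2λ^2 - 51λ - 63.
No integer candidate from the rational root theorem (±divisors of 63) is a root, so the roots are irrational. The cubic discriminant is Δ = 551529 > 0, so there are three distinct real roots. p(-8) = -39 and p(-7) = 49 have opposite signs, so a root lies in (-8, -7); Newton's method refines it to λ ≈ -7.6124. p(-2) = 39 and p(-1) = -11 have opposite signs, so a root lies in (-2, -1); Newton's method refines it to λ ≈ -1.2126. p(6) = -81 and p(7) = 21 have opposite signs, so a root lies in (6, 7); Newton's method refines it to λ ≈ 6.825. Check (Vieta): the three roots sum to -2, matching tr M = -2.
Thus the eigenvalues (to 4 decimals) are -7.6124 (modulus 7.6124); -1.2126 (modulus 1.2126); 6.825 (modulus 6.825). The spectral radius is the largest modulus: r(A) ≈ 7.6124. (Cross-check: r(A) ≤ ||A||_2 ≈ 8.2541; equality holds whenever A is normal, though it can also hold for some non-normal A.)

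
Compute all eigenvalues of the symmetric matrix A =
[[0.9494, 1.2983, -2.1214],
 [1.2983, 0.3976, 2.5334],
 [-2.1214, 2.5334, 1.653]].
sigma(A) ≈ {-3, 2, 4}

A is real symmetric, so its spectrum consists of real eigenvalues. Expanding the characteristic polynomial of the displayed matrix gives
  det(λ I - A) = p(λ) = λ^3 + (-3)λ^2 + (-10)λ + (24).
Solving p(λ) = 0 yields eigenvalues ≈ -3, 2, 4. (A is shown rounded to 4 decimals, so these recover the underlying integer eigenvalues to within that precision.)
Verification: the trace of A = 3 equals the sum of eigenvalues 3, and det(A) ≈ -24.0000 matches the eigenvalue product -24.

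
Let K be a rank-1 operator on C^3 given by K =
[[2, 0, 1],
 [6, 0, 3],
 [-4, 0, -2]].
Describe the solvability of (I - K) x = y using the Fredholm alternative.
(I - K) is invertible (det(I - K) = 1 ≠ 0), so for every y in C^3 the equation (I - K) x = y has a unique solution.

K has rank 1, so it is an outer product K = u v^T: every row of K is a multiple of one row vector. Reading off the entries, u = (1, 3, -2) and v = (2, 0, 1) (row i of K equals u_i·v^T). A rank-one matrix u v^T satisfies K u = u (v·u) and kills the (2)-dimensional subspace v^⊥, so its characteristic polynomial is lambda^2 (lambda - v·u) with v·u = tr K = 0. Hence the eigenvalues of I - K are 1 (multiplicity 2) and 1 - (0) = 1, so det(I - K) = 1. (Direct check: I - K =
[[-1, 0, -1],
 [-6, 1, -3],
 [4, 0, 3]]
has determinant 1.) The finite-dimensional Fredholm alternative says: either (I - K) is invertible, or ker(I - K) ≠ {0} and then range(I - K) = ker((I - K)^*)^⊥, with dim ker(I - K) = dim ker((I - K)^*). Since det(I - K) ≠ 0, 1 is not an eigenvalue of K and ker(I - K) = {0}, so we are in the first case: for every y there is a unique x = (I - K)^(-1) y. Explicitly, by the Sherman–Morrison formula, (I - u v^T)^(-1) = I + u v^T/(1 - v·u), i.e. (I - K)^(-1) = I + K.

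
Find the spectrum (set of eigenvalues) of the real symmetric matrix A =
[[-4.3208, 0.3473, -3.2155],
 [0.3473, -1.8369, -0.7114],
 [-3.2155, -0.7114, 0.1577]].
sigma(A) ≈ {-6, -2, 2}

A is real symmetric, so its spectrum consists of real eigenvalues. Expanding the characteristic polynomial of the displayed matrix gives
  det(λ I - A) = p(λ) = λ^3 + (6)λ^2 + (-4)λ + (-24).
Solving p(λ) = 0 yields eigenvalues ≈ -6, -2, 2. (A is shown rounded to 4 decimals, so these recover the underlying integer eigenvalues to within that precision.)
Verification: the trace of A = -6 equals the sum of eigenvalues -6, and det(A) ≈ 24.0008 matches the eigenvalue product 24.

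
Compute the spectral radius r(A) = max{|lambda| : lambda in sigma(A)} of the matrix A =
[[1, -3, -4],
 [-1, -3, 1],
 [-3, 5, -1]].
r(A) ≈ 4.6253

The eigenvalues of A are the roots of its characteristic polynomial. With M = A (coefficients from the trace, the sum of principal 2x2 minors, and det A):
  p(λ) = det(λ I - M) = λ^3 + 3λ^2 - 21λ - 66.
No integer candidate from the rational root theorem (±divisors of 66) is a root, so the roots are irrational. The cubic discriminant is Δ = 5373 > 0, so there are three distinct real roots. p(-5) = -11 and p(-4) = 2 have opposite signs, so a root lies in (-5, -4); Newton's method refines it to λ ≈ -4.3293. p(-4) = 2 and p(-3) = -3 have opposite signs, so a root lies in (-4, -3); Newton's method refines it to λ ≈ -3.296. p(4) = -38 and p(5) = 29 have opposite signs, so a root lies in (4, 5); Newton's method refines it to λ ≈ 4.6253. Check (Vieta): the three roots sum to -3, matching tr M = -3.
Thus the eigenvalues (to 4 decimals) are -4.3293 (modulus 4.3293); -3.296 (modulus 3.296); 4.6253 (modulus 4.6253). The spectral radius is the largest modulus: r(A) ≈ 4.6253. (Cross-check: r(A) ≤ ||A||_2 ≈ 7.0399; equality holds whenever A is normal, though it can also hold for some non-normal A.)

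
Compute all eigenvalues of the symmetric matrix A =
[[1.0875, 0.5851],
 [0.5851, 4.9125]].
sigma(A) ≈ {1, 5}

A is real symmetric, so its spectrum consists of real eigenvalues. Expanding the characteristic polynomial of the displayed matrix gives
  det(λ I - A) = p(λ) = λ^2 + (-6)λ + (5).
Solving p(λ) = 0 yields eigenvalues ≈ 1, 5. (A is shown rounded to 4 decimals, so these recover the underlying integer eigenvalues to within that precision.)
Verification: the trace of A = 6 equals the sum of eigenvalues 6, and det(A) ≈ 5.0000 matches the eigenvalue product 5.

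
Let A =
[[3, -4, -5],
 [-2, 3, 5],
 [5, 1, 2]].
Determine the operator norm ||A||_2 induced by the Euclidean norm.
||A||_2 ≈ 9.3511 (= sqrt(largest eigenvalue of A^T A))

||A||_2 = sigma_max(A) = sqrt(lambda_max(A^T A)). Form the symmetric matrix M = A^T A =
[[38, -13, -15],
 [-13, 26, 37],
 [-15, 37, 54]].
Its characteristic polynomial (trace, sum of principal 2x2 minors, determinant of M give the coefficients) is
  p(λ) = det(λ I - M) = λ^3 - 118λ^2 + 2681λ - 784.
No integer candidate from the rational root theorem (±divisors of 784) is a root, so the roots are irrational. The cubic discriminant is Δ = 22296135232 > 0, so there are three distinct real roots. p(0) = -784 and p(1) = 1780 have opposite signs, so a root lies in (0, 1); Newton's method refines it to λ ≈ 0.2963. p(30) = 446 and p(31) = -1280 have opposite signs, so a root lies in (30, 31); Newton's method refines it to λ ≈ 30.2614. p(87) = -2176 and p(88) = 2824 have opposite signs, so a root lies in (87, 88); Newton's method refines it to λ ≈ 87.4423. Check (Vieta): the three roots sum to 118, matching tr M = 118.
So the eigenvalues of A^T A are ≈ 0.2963, 30.2614, 87.4423 (all ≥ 0, as they must be for A^T A). The largest is λ_max ≈ 87.4423, hence ||A||_2 = sqrt(λ_max) ≈ 9.3511.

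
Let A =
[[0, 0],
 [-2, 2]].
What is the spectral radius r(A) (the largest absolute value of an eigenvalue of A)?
r(A) = 2

The eigenvalues of A are the roots of its characteristic polynomial. With M = A (coefficients from the trace and determinant):
  p(λ) = det(λ I - M) = λ^2 - 2λ.
For λ^2 - 2λ the discriminant is 4. It is a perfect square (2^2), so the roots are rational: λ = (2 ± 2)/2 = 2, 0.
Thus the eigenvalues (to 4 decimals) are 2 (modulus 2); 0 (modulus 0). The spectral radius is the largest modulus: r(A) = 2. (Cross-check: r(A) ≤ ||A||_2 ≈ 2.8284; equality holds whenever A is normal, though it can also hold for some non-normal A.)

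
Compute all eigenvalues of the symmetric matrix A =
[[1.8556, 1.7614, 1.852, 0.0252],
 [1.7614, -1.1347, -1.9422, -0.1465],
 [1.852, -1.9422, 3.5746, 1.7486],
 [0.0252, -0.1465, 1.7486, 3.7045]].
sigma(A) ≈ {-3, 2, 3, 6}

A is real symmetric, so its spectrum consists of real eigenvalues. Expanding the characteristic polynomial of the displayed matrix gives
  det(λ I - A) = p(λ) = λ^4 + (-8)λ^3 + (3)λ^2 + (72)λ + (-107.9979).
Solving p(λ) = 0 yields eigenvalues ≈ -3, 2, 3, 6. (A is shown rounded to 4 decimals, so these recover the underlying integer eigenvalues to within that precision.)
Verification: the trace of A = 8 equals the sum of eigenvalues 8, and det(A) ≈ -107.9979 matches the eigenvalue product -108.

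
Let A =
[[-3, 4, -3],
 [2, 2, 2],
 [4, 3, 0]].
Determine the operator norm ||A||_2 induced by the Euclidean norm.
||A||_2 = sqrt((39 + sqrt(1129))/2) ≈ 6.025 (= sqrt(largest eigenvalue of A^T A))

||A||_2 = sigma_max(A) = sqrt(lambda_max(A^T A)). Form the symmetric matrix M = A^T A =
[[29, 4, 13],
 [4, 29, -8],
 [13, -8, 13]].
Its characteristic polynomial (trace, sum of principal 2x2 minors, determinant of M give the coefficients) is
  p(λ) = det(λ I - M) = λ^3 - 71λ^2 + 1346λ - 3136.
By the rational root theorem any rational root is an integer divisor of 3136. Testing λ = 32: p(32) = 32768 - 72704 + 43072 - 3136 = 0, so λ = 32 is a root. Dividing out (λ - 32) leaves p(λ) = (λ - 32)(λ^2 - 39λ + 98). For λ^2 - 39λ + 98 the discriminant is 1129. It is nonnegative but not a perfect square, so the roots are real and irrational: λ = (39 ± sqrt(1129))/2 ≈ 36.3003, 2.6997.
So the eigenvalues of A^T A are ≈ 2.6997, 32, 36.3003 (all ≥ 0, as they must be for A^T A). The largest is λ_max = (39 + sqrt(1129))/2 ≈ 36.3003, hence ||A||_2 = sqrt(λ_max) = sqrt((39 + sqrt(1129))/2) ≈ 6.025.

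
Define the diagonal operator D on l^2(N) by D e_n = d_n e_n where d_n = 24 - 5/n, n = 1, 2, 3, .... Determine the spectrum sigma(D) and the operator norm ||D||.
sigma(D) = {24 - 5/n : n ≥ 1} ∪ {24}; ||D|| = 24

A bounded diagonal operator on l^2 with diagonal entries d_n has spectrum equal to the closure of {d_n : n ≥ 1}: every d_n is an eigenvalue (with eigenvector e_n), so {d_n} ⊂ sigma(D); the spectrum is closed, so its closure is too; and for lambda not in the closure, (D - lambda I) has bounded inverse (the diagonal entries 1/(d_n - lambda) are bounded). For our sequence d_n = 24 - 5/n, n = 1, 2, 3, ...:
  - {d_n} = {24 - 5/n : n ≥ 1}; the only limit point is 24
  - closure = {24 - 5/n : n ≥ 1} ∪ {24}
For the norm: a diagonal operator has ||D|| = sup_n |d_n|. Here d_n = 24 - 5/n increases monotonically from d_1 = 19 toward 24, with all terms in [19, 24); so sup_n |d_n| = 24 (the supremum is the limit, not attained). So ||D|| = 24.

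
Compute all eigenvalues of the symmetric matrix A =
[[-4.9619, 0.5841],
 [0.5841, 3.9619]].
sigma(A) ≈ {-5, 4}

A is real symmetric, so its spectrum consists of real eigenvalues. Expanding the characteristic polynomial of the displayed matrix gives
  det(λ I - A) = p(λ) = λ^2 + (1)λ + (-20).
Solving p(λ) = 0 yields eigenvalues ≈ -5, 4. (A is shown rounded to 4 decimals, so these recover the underlying integer eigenvalues to within that precision.)
Verification: the trace of A = -1 equals the sum of eigenvalues -1, and det(A) ≈ -19.9997 matches the eigenvalue product -20.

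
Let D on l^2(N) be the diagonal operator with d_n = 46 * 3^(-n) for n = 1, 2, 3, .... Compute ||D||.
||D|| = 46/3 (attained at n = 1)

For D diagonal, ||D|| = sup_n |d_n|. The sequence d_n = 46 * 3^(-n) is positive and strictly decreasing (ratio 3^(-1) < 1), so the supremum is d_1 = 46/3. Hence ||D|| = 46/3.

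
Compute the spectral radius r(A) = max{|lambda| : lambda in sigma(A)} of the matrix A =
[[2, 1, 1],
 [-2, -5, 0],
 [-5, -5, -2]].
r(A) = (4 + sqrt(20))/2 ≈ 4.2361

The eigenvalues of A are the roots of its characteristic polynomial. With M = A (coefficients from the trace, the sum of principal 2x2 minors, and det A):
  p(λ) = det(λ I - M) = λ^3 + 5λ^2 + 3λ - 1.
By the rational root theorem any rational root is an integer divisor of 1. Testing λ = -1: p(-1) = -1 + 5 - 3 - 1 = 0, so λ = -1 is a root. Dividing out (λ + 1) leaves p(λ) = (λ + 1)(λ^2 + 4λ - 1). For λ^2 + 4λ - 1 the discriminant is 20. It is nonnegative but not a perfect square, so the roots are real and irrational: λ = (-4 ± sqrt(20))/2 ≈ 0.2361, -4.2361.
Thus the eigenvalues (to 4 decimals) are 0.2361 (modulus 0.2361); -4.2361 (modulus 4.2361); -1 (modulus 1). The spectral radius is the largest modulus: r(A) = (4 + sqrt(20))/2 ≈ 4.2361. (Cross-check: r(A) ≤ ||A||_2 ≈ 9.131; equality holds whenever A is normal, though it can also hold for some non-normal A.)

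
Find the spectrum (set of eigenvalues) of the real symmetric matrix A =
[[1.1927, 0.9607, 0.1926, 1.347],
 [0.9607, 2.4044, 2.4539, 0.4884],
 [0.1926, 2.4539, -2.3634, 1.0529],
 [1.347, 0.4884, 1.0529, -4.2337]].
sigma(A) ≈ {-5, -3, 1, 4}

A is real symmetric, so its spectrum consists of real eigenvalues. Expanding the characteristic polynomial of the displayed matrix gives
  det(λ I - A) = p(λ) = λ^4 + (3)λ^3 + (-21)λ^2 + (-43.0013)λ + (59.9973).
Solving p(λ) = 0 yields eigenvalues ≈ -5, -3, 1, 4. (A is shown rounded to 4 decimals, so these recover the underlying integer eigenvalues to within that precision.)
Verification: the trace of A = -3 equals the sum of eigenvalues -3, and det(A) ≈ 59.9973 matches the eigenvalue product 60.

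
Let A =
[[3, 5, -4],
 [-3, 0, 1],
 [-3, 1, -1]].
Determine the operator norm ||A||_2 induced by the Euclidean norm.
||A||_2 ≈ 7.3469 (= sqrt(largest eigenvalue of A^T A))

||A||_2 = sigma_max(A) = sqrt(lambda_max(A^T A)). Form the symmetric matrix M = A^T A =
[[27, 12, -12],
 [12, 26, -21],
 [-12, -21, 18]].
Its characteristic polynomial (trace, sum of principal 2x2 minors, determinant of M give the coefficients) is
  p(λ) = det(λ I - M) = λ^3 - 71λ^2 + 927λ - 441.
No integer candidate from the rational root theorem (±divisors of 441) is a root, so the roots are irrational. The cubic discriminant is Δ = 1031334912 > 0, so there are three distinct real roots. p(0) = -441 and p(1) = 416 have opposite signs, so a root lies in (0, 1); Newton's method refines it to λ ≈ 0.4943. p(16) = 311 and p(17) = -288 have opposite signs, so a root lies in (16, 17); Newton's method refines it to λ ≈ 16.5281. p(53) = -1872 and p(54) = 45 have opposite signs, so a root lies in (53, 54); Newton's method refines it to λ ≈ 53.9776. Check (Vieta): the three roots sum to 71, matching tr M = 71.
So the eigenvalues of A^T A are ≈ 0.4943, 16.5281, 53.9776 (all ≥ 0, as they must be for A^T A). The largest is λ_max ≈ 53.9776, hence ||A||_2 = sqrt(λ_max) ≈ 7.3469.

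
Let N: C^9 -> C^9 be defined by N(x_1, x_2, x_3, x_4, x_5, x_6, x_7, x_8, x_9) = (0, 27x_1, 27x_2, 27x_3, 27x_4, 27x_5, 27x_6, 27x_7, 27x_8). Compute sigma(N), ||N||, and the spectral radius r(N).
sigma(N) = {0}; ||N|| = 27; r(N) = 0. (N is nilpotent with N^9 = 0.)

On C^9, N is a strictly lower-triangular matrix with 27 on the subdiagonal and zeros elsewhere, so its characteristic polynomial is lambda^9 and every eigenvalue is 0: sigma(N) = {0}. For the operator norm, N e_i = 27e_{i+1} for i = 1, ..., 8 and N e_9 = 0, so the singular values of N are 27 (with multiplicity 8) and 0; hence ||N|| = 27. The spectral radius r(N) = max|lambda| = 0. Note ||N|| > r(N) — characteristic of non-normal nilpotent operators. Indeed N^9 = 0.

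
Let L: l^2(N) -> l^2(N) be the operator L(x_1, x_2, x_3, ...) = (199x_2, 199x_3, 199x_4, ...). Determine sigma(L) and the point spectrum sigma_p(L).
sigma(L) = closed disk {z in C : |z| ≤ 199}; sigma_p(L) = open disk {z in C : |z| < 199}

Note L = 199·V where V is the unit left shift (V x)_k = x_{k+1}; so sigma(L) = 199·sigma(V) and ||L|| = 199||V||. ||L x||^2 = 39601sum_{k≥2} |x_k|^2 ≤ 39601||x||^2, with equality on {x : x_1 = 0}, so ||L|| = 199. For any lambda with |lambda| < 199, set r = lambda/199 (|r| < 1); the vector x = (1, r, r^2, ...) is in l^2 and satisfies L x = 199(r, r^2, ...) = lambda x, so lambda is an eigenvalue. On the boundary |lambda| = 199 the geometric series diverges, so no l^2 eigenvector exists, but these lambda lie in the approximate point spectrum. Hence sigma(L) is the closed disk of radius 199 and sigma_p(L) is the open disk.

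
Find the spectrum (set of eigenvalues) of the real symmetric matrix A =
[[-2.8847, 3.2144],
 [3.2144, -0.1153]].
sigma(A) ≈ {-5, 2}

A is real symmetric, so its spectrum consists of real eigenvalues. Expanding the characteristic polynomial of the displayed matrix gives
  det(λ I - A) = p(λ) = λ^2 + (3)λ + (-10).
Solving p(λ) = 0 yields eigenvalues ≈ -5, 2. (A is shown rounded to 4 decimals, so these recover the underlying integer eigenvalues to within that precision.)
Verification: the trace of A = -3 equals the sum of eigenvalues -3, and det(A) ≈ -9.9998 matches the eigenvalue product -10.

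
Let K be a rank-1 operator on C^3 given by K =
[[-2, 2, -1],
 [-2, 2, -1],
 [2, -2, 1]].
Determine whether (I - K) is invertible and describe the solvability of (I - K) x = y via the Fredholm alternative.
(I - K) is singular (det(I - K) = 0, i.e. 1 ∈ sigma(K)). (I - K) x = y is solvable iff y ⊥ ker((I - K)^*) = span{(-2, 2, -1)}, i.e. iff -2y_1 + 2y_2 - y_3 = 0. When solvable, the solutions are x = y + c·(1, 1, -1), c arbitrary (ker(I - K) = span{(1, 1, -1)}, dimension 1).

K has rank 1, so it is an outer product K = u v^T: every row of K is a multiple of one row vector. Reading off the entries, u = (1, 1, -1) and v = (-2, 2, -1) (row i of K equals u_i·v^T). A rank-one matrix u v^T satisfies K u = u (v·u) and kills the (2)-dimensional subspace v^⊥, so its characteristic polynomial is lambda^2 (lambda - v·u) with v·u = tr K = 1. Hence the eigenvalues of I - K are 1 (multiplicity 2) and 1 - (1) = 0, so det(I - K) = 0. (Direct check: I - K =
[[3, -2, 1],
 [2, -1, 1],
 [-2, 2, 0]]
has determinant 0.) So 1 is an eigenvalue of K and (I - K) is not invertible. The finite-dimensional Fredholm alternative says: either (I - K) is invertible, or ker(I - K) ≠ {0} and then range(I - K) = ker((I - K)^*)^⊥, with dim ker(I - K) = dim ker((I - K)^*). We are in the second case, so we need both kernels. Kernel of I - K: (I - K) u = u - u (v·u) = u - u = 0, so ker(I - K) = span{u} = span{(1, 1, -1)} (it is exactly 1-dimensional because rank(I - K) = 2). Kernel of the adjoint: K is real, so (I - K)^* = I - K^T = I - v u^T, and (I - v u^T) v = v - v (u·v) = 0; hence ker((I - K)^*) = span{v} = span{(-2, 2, -1)}. Therefore (I - K) x = y is solvable iff <y, v> = 0, i.e. iff -2y_1 + 2y_2 - y_3 = 0. When this holds, K y = u (v·y) = 0, so (I - K) y = y and x = y is a particular solution; the full solution set is the line x = y + c·u = y + c·(1, 1, -1), c ∈ C.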